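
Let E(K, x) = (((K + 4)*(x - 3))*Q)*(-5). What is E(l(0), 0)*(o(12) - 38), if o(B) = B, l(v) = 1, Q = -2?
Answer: 3900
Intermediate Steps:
E(K, x) = 10*(-3 + x)*(4 + K) (E(K, x) = (((K + 4)*(x - 3))*(-2))*(-5) = (((4 + K)*(-3 + x))*(-2))*(-5) = (((-3 + x)*(4 + K))*(-2))*(-5) = -2*(-3 + x)*(4 + K)*(-5) = 10*(-3 + x)*(4 + K))
E(l(0), 0)*(o(12) - 38) = (-120 - 30*1 + 40*0 + 10*1*0)*(12 - 38) = (-120 - 30 + 0 + 0)*(-26) = -150*(-26) = 3900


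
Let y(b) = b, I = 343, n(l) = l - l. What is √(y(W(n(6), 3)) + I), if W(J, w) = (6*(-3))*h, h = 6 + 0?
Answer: √235 ≈ 15.330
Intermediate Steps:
n(l) = 0
h = 6
W(J, w) = -108 (W(J, w) = (6*(-3))*6 = -18*6 = -108)
√(y(W(n(6), 3)) + I) = √(-108 + 343) = √235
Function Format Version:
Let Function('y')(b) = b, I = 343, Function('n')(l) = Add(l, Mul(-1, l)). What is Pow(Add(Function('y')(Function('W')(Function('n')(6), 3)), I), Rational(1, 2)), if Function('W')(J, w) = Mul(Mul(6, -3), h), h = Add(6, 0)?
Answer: Pow(235, Rational(1, 2)) ≈ 15.330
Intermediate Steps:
Function('n')(l) = 0
h = 6
Function('W')(J, w) = -108 (Function('W')(J, w) = Mul(Mul(6, -3), 6) = Mul(-18, 6) = -108)
Pow(Add(Function('y')(Function('W')(Function('n')(6), 3)), I), Rational(1, 2)) = Pow(Add(-108, 343), Rational(1, 2)) = Pow(235, Rational(1, 2))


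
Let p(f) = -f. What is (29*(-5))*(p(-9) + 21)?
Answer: -4350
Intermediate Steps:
(29*(-5))*(p(-9) + 21) = (29*(-5))*(-1*(-9) + 21) = -145*(9 + 21) = -145*30 = -4350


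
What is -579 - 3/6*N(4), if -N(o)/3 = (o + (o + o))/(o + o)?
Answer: -2307/4 ≈ -576.75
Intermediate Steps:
N(o) = -9/2 (N(o) = -3*(o + (o + o))/(o + o) = -3*(o + 2*o)/(2*o) = -3*3*o*1/(2*o) = -3*3/2 = -9/2)
-579 - 3/6*N(4) = -579 - 3/6*(-9)/2 = -579 - 3*(1/6)*(-9)/2 = -579 - (-9)/(2*2) = -579 - 1*(-9/4) = -579 + 9/4 = -2307/4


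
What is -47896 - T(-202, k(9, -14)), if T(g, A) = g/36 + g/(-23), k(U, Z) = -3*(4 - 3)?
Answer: -19830257/414 ≈ -47899.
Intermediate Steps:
k(U, Z) = -3 (k(U, Z) = -3*1 = -3)
T(g, A) = -13*g/828 (T(g, A) = g*(1/36) + g*(-1/23) = g/36 - g/23 = -13*g/828)
-47896 - T(-202, k(9, -14)) = -47896 - (-13)*(-202)/828 = -47896 - 1*1313/414 = -47896 - 1313/414 = -19830257/414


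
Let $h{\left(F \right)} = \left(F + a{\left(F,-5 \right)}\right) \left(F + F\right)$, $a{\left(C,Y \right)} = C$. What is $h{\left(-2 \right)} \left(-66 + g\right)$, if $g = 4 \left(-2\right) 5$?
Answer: $-1696$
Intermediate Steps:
$g = -40$ ($g = \left(-8\right) 5 = -40$)
$h{\left(F \right)} = 4 F^{2}$ ($h{\left(F \right)} = \left(F + F\right) \left(F + F\right) = 2 F 2 F = 4 F^{2}$)
$h{\left(-2 \right)} \left(-66 + g\right) = 4 \left(-2\right)^{2} \left(-66 - 40\right) = 4 \cdot 4 \left(-106\right) = 16 \left(-106\right) = -1696$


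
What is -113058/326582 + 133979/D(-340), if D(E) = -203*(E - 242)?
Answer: 15198889655/19292178486 ≈ 0.78783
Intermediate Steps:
D(E) = 49126 - 203*E (D(E) = -203*(-242 + E) = 49126 - 203*E)
-113058/326582 + 133979/D(-340) = -113058/326582 + 133979/(49126 - 203*(-340)) = -113058*1/326582 + 133979/(49126 + 69020) = -56529/163291 + 133979/118146 = 15198889655/19292178486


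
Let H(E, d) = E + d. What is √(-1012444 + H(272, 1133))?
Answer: I*√1011039 ≈ 1005.5*I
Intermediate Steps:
√(-1012444 + H(272, 1133)) = √(-1012444 + (272 + 1133)) = √(-1012444 + 1405) = √(-1011039) = I*√1011039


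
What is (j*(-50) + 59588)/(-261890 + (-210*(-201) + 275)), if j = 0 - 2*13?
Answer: -20296/73135 ≈ -0.27751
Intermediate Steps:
j = -26 (j = 0 - 26 = -26)
(j*(-50) + 59588)/(-261890 + (-210*(-201) + 275)) = (-26*(-50) + 59588)/(-261890 + (-210*(-201) + 275)) = (1300 + 59588)/(-261890 + (42210 + 275)) = 60888/(-261890 + 42485) = 60888/(-219405) = 60888*(-1/219405) = -20296/73135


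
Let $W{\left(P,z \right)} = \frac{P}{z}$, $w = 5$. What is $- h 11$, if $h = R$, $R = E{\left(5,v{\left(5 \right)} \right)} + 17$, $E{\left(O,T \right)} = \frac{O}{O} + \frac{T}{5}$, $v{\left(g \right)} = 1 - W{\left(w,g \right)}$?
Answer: $-198$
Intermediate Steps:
$v{\left(g \right)} = 1 - \frac{5}{g}$
$E{\left(O,T \right)} = 1 + \frac{T}{5}$ ($E{\left(O,T \right)} = 1 + T \frac{1}{5} = 1 + \frac{T}{5}$)
$R = 18$ ($R = \left(1 + \frac{\frac{1}{5} \left(-5 + 5\right)}{5}\right) + 17 = \left(1 + \frac{\frac{1}{5} \cdot 0}{5}\right) + 17 = \left(1 + \frac{1}{5} \cdot 0\right) + 17 = \left(1 + 0\right) + 17 = 1 + 17 = 18$)
$h = 18$
$- h 11 = \left(-1\right) 18 \cdot 11 = \left(-18\right) 11 = -198$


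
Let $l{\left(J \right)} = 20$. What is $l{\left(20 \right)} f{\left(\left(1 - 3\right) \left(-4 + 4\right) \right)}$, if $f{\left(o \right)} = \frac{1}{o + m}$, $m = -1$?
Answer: $-20$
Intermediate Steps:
$f{\left(o \right)} = \frac{1}{-1 + o}$ ($f{\left(o \right)} = \frac{1}{o - 1} = \frac{1}{-1 + o}$)
$l{\left(20 \right)} f{\left(\left(1 - 3\right) \left(-4 + 4\right) \right)} = \frac{20}{-1 + \left(1 - 3\right) \left(-4 + 4\right)} = \frac{20}{-1 - 0} = \frac{20}{-1 + 0} = \frac{20}{-1} = 20 \left(-1\right) = -20$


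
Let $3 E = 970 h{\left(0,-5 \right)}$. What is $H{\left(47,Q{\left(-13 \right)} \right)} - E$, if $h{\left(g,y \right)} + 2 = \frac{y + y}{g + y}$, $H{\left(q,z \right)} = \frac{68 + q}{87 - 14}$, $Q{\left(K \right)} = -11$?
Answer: $\frac{115}{73} \approx 1.5753$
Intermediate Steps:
$H{\left(q,z \right)} = \frac{68}{73} + \frac{q}{73}$ ($H{\left(q,z \right)} = \frac{68 + q}{73} = \left(68 + q\right) \frac{1}{73} = \frac{68}{73} + \frac{q}{73}$)
$h{\left(g,y \right)} = -2 + \frac{2 y}{g + y}$ ($h{\left(g,y \right)} = -2 + \frac{y + y}{g + y} = -2 + \frac{2 y}{g + y}$)
$E = 0$ ($E = \frac{970 \left(\left(-2\right) 0 \frac{1}{0 - 5}\right)}{3} = \frac{970 \left(\left(-2\right) 0 \frac{1}{-5}\right)}{3} = \frac{970 \left(\left(-2\right) 0 \left(- \frac{1}{5}\right)\right)}{3} = \frac{970 \cdot 0}{3} = \frac{1}{3} \cdot 0 = 0$)
$H{\left(47,Q{\left(-13 \right)} \right)} - E = \left(\frac{68}{73} + \frac{1}{73} \cdot 47\right) - 0 = \left(\frac{68}{73} + \frac{47}{73}\right) + 0 = \frac{115}{73} + 0 = \frac{115}{73}$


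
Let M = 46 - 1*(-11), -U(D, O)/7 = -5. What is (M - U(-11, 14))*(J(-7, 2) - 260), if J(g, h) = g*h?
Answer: -6028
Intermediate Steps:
U(D, O) = 35 (U(D, O) = -7*(-5) = 35)
M = 57 (M = 46 + 11 = 57)
(M - U(-11, 14))*(J(-7, 2) - 260) = (57 - 1*35)*(-7*2 - 260) = (57 - 35)*(-14 - 260) = 22*(-274) = -6028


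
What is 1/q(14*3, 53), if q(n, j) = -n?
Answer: -1/42 ≈ -0.023810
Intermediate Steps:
1/q(14*3, 53) = 1/(-14*3) = 1/(-1*42) = 1/(-42) = -1/42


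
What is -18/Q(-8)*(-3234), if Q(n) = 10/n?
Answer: -232848/5 ≈ -46570.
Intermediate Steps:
-18/Q(-8)*(-3234) = -18/(10/(-8))*(-3234) = -18/(10*(-1/8))*(-3234) = -18/(-5/4)*(-3234) = -18*(-4/5)*(-3234) = (72/5)*(-3234) = -232848/5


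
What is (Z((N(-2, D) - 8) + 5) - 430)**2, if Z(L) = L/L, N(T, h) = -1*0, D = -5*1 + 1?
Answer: 184041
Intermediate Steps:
D = -4 (D = -5 + 1 = -4)
N(T, h) = 0
Z(L) = 1
(Z((N(-2, D) - 8) + 5) - 430)**2 = (1 - 430)**2 = (-429)**2 = 184041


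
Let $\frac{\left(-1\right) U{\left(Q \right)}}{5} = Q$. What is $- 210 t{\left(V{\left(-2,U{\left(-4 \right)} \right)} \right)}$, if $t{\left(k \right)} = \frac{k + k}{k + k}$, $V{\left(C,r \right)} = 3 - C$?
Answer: $-210$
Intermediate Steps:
$U{\left(Q \right)} = - 5 Q$
$t{\left(k \right)} = 1$ ($t{\left(k \right)} = \frac{2 k}{2 k} = 2 k \frac{1}{2 k} = 1$)
$- 210 t{\left(V{\left(-2,U{\left(-4 \right)} \right)} \right)} = \left(-210\right) 1 = -210$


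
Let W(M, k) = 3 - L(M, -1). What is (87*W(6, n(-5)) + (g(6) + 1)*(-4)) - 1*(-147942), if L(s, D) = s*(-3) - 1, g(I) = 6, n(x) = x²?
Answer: 149828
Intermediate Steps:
L(s, D) = -1 - 3*s (L(s, D) = -3*s - 1 = -1 - 3*s)
W(M, k) = 4 + 3*M (W(M, k) = 3 - (-1 - 3*M) = 3 + (1 + 3*M) = 4 + 3*M)
(87*W(6, n(-5)) + (g(6) + 1)*(-4)) - 1*(-147942) = (87*(4 + 3*6) + (6 + 1)*(-4)) - 1*(-147942) = (87*(4 + 18) + 7*(-4)) + 147942 = (87*22 - 28) + 147942 = (1914 - 28) + 147942 = 1886 + 147942 = 149828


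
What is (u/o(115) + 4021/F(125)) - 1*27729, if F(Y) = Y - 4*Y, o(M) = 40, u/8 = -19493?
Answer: -11864371/375 ≈ -31638.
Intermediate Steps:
u = -155944 (u = 8*(-19493) = -155944)
F(Y) = -3*Y
(u/o(115) + 4021/F(125)) - 1*27729 = (-155944/40 + 4021/((-3*125))) - 1*27729 = (-155944*1/40 + 4021/(-375)) - 27729 = (-19493/5 + 4021*(-1/375)) - 27729 = (-19493/5 - 4021/375) - 27729 = -1465996/375 - 27729 = -11864371/375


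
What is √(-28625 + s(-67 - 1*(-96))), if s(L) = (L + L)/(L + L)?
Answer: 4*I*√1789 ≈ 169.19*I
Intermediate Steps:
s(L) = 1 (s(L) = (2*L)/((2*L)) = (2*L)*(1/(2*L)) = 1)
√(-28625 + s(-67 - 1*(-96))) = √(-28625 + 1) = √(-28624) = 4*I*√1789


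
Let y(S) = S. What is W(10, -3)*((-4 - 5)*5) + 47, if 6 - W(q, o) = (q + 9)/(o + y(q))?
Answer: -706/7 ≈ -100.86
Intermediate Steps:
W(q, o) = 6 - (9 + q)/(o + q) (W(q, o) = 6 - (q + 9)/(o + q) = 6 - (9 + q)/(o + q))
W(10, -3)*((-4 - 5)*5) + 47 = ((-9 + 5*10 + 6*(-3))/(-3 + 10))*((-4 - 5)*5) + 47 = ((-9 + 50 - 18)/7)*(-9*5) + 47 = ((⅐)*23)*(-45) + 47 = (23/7)*(-45) + 47 = -1035/7 + 47 = -706/7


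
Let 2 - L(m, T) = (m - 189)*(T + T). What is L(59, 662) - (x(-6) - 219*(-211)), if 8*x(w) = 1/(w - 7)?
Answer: 13094953/104 ≈ 1.2591e+5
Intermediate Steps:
L(m, T) = 2 - 2*T*(-189 + m) (L(m, T) = 2 - (m - 189)*(T + T) = 2 - (-189 + m)*2*T = 2 - 2*T*(-189 + m))
x(w) = 1/(8*(-7 + w)) (x(w) = 1/(8*(w - 7)) = 1/(8*(-7 + w)))
L(59, 662) - (x(-6) - 219*(-211)) = (2 + 378*662 - 2*662*59) - (1/(8*(-7 - 6)) - 219*(-211)) = (2 + 250236 - 78116) - ((⅛)/(-13) + 46209) = 172122 - ((⅛)*(-1/13) + 46209) = 172122 - (-1/104 + 46209) = 172122 - 1*4805735/104 = 172122 - 4805735/104 = 13094953/104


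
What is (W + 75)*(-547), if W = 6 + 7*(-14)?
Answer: 9299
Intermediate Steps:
W = -92 (W = 6 - 98 = -92)
(W + 75)*(-547) = (-92 + 75)*(-547) = -17*(-547) = 9299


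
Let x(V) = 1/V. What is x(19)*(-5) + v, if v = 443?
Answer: 8412/19 ≈ 442.74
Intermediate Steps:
x(19)*(-5) + v = -5/19 + 443 = 8412/19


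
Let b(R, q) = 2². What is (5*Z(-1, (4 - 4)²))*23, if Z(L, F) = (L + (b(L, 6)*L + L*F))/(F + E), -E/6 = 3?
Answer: 575/18 ≈ 31.944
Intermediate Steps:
b(R, q) = 4
E = -18 (E = -6*3 = -18)
Z(L, F) = (5*L + F*L)/(-18 + F) (Z(L, F) = (L + (4*L + L*F))/(F - 18) = (L + (4*L + F*L))/(-18 + F) = (5*L + F*L)/(-18 + F))
(5*Z(-1, (4 - 4)²))*23 = (5*(-(5 + (4 - 4)²)/(-18 + (4 - 4)²)))*23 = (5*(-(5 + 0²)/(-18 + 0²)))*23 = (5*(-(5 + 0)/(-18 + 0)))*23 = (5*(-1*5/(-18)))*23 = (5*(-1*(-1/18)*5))*23 = (5*(5/18))*23 = (25/18)*23 = 575/18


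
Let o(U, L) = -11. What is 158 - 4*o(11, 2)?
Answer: 202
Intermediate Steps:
158 - 4*o(11, 2) = 158 - 4*(-11) = 158 + 44 = 202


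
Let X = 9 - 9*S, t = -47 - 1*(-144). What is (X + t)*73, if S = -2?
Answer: 9052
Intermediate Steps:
t = 97 (t = -47 + 144 = 97)
X = 27 (X = 9 - 9*(-2) = 9 + 18 = 27)
(X + t)*73 = (27 + 97)*73 = 124*73 = 9052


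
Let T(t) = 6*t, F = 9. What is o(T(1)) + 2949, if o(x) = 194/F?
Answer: 26735/9 ≈ 2970.6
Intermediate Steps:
o(x) = 194/9
o(T(1)) + 2949 = 194/9 + 2949 = 26735/9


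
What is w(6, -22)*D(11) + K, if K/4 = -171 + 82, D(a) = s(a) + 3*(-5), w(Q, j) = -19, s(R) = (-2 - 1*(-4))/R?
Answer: -819/11 ≈ -74.455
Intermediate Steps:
s(R) = 2/R (s(R) = (-2 + 4)/R = 2/R)
D(a) = -15 + 2/a (D(a) = 2/a + 3*(-5) = 2/a - 15 = -15 + 2/a)
K = -356 (K = 4*(-171 + 82) = 4*(-89) = -356)
w(6, -22)*D(11) + K = -19*(-15 + 2/11) - 356 = -19*(-163/11) - 356 = 3097/11 - 356 = -819/11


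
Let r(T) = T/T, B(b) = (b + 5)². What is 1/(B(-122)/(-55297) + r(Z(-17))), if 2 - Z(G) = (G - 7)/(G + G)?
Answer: 55297/41608 ≈ 1.3290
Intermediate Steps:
B(b) = (5 + b)²
Z(G) = 2 - (-7 + G)/(2*G) (Z(G) = 2 - (G - 7)/(G + G) = 2 - (-7 + G)/(2*G))
r(T) = 1
1/(B(-122)/(-55297) + r(Z(-17))) = 1/((5 - 122)²/(-55297) + 1) = 1/((-117)²*(-1/55297) + 1) = 1/(13689*(-1/55297) + 1) = 1/(-13689/55297 + 1) = 1/(41608/55297) = 55297/41608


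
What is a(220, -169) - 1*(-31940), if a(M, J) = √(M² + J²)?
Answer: 31940 + √76961 ≈ 32217.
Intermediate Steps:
a(M, J) = √(J² + M²)
a(220, -169) - 1*(-31940) = √((-169)² + 220²) - 1*(-31940) = √(28561 + 48400) + 31940 = √76961 + 31940 = 31940 + √76961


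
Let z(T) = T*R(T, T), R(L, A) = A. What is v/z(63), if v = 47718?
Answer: 5302/441 ≈ 12.023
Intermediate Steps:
z(T) = T² (z(T) = T*T = T²)
v/z(63) = 47718/(63²) = 47718/3969 = 47718*(1/3969) = 5302/441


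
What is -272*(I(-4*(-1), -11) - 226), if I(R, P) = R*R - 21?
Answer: 62832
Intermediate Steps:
I(R, P) = -21 + R**2 (I(R, P) = R**2 - 21 = -21 + R**2)
-272*(I(-4*(-1), -11) - 226) = -272*((-21 + (-4*(-1))**2) - 226) = -272*((-21 + 4**2) - 226) = -272*((-21 + 16) - 226) = -272*(-5 - 226) = -272*(-231) = 62832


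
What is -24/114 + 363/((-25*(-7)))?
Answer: 6197/3325 ≈ 1.8638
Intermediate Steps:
-24/114 + 363/((-25*(-7))) = -24*1/114 + 363/175 = -4/19 + 363*(1/175) = -4/19 + 363/175 = 6197/3325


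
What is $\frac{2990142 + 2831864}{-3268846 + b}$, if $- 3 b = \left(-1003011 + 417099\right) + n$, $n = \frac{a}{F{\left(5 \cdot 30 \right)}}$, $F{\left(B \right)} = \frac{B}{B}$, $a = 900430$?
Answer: $- \frac{8733009}{5060528} \approx -1.7257$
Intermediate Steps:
$F{\left(B \right)} = 1$
$n = 900430$ ($n = \frac{900430}{1} = 900430 \cdot 1 = 900430$)
$b = - \frac{314518}{3}$ ($b = - \frac{\left(-1003011 + 417099\right) + 900430}{3} = - \frac{-585912 + 900430}{3} = \left(- \frac{1}{3}\right) 314518 = - \frac{314518}{3} \approx -1.0484 \cdot 10^{5}$)
$\frac{2990142 + 2831864}{-3268846 + b} = \frac{2990142 + 2831864}{-3268846 - \frac{314518}{3}} = \frac{5822006}{- \frac{10121056}{3}} = 5822006 \left(- \frac{3}{10121056}\right) = - \frac{8733009}{5060528}$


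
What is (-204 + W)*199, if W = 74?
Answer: -25870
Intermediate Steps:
(-204 + W)*199 = (-204 + 74)*199 = -130*199 = -25870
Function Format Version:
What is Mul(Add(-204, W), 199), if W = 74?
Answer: -25870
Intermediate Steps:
Mul(Add(-204, W), 199) = Mul(Add(-204, 74), 199) = Mul(-130, 199) = -25870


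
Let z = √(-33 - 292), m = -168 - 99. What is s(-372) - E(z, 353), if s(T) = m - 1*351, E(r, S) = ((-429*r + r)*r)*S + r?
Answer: -49102918 - 5*I*√13 ≈ -4.9103e+7 - 18.028*I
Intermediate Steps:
m = -267
z = 5*I*√13 (z = √(-325) = 5*I*√13 ≈ 18.028*I)
E(r, S) = r - 428*S*r² (E(r, S) = ((-428*r)*r)*S + r = (-428*r²)*S + r = -428*S*r² + r = r - 428*S*r²)
s(T) = -618 (s(T) = -267 - 1*351 = -267 - 351 = -618)
s(-372) - E(z, 353) = -618 - 5*I*√13*(1 - 428*353*5*I*√13) = -618 - 5*I*√13*(1 - 755420*I*√13)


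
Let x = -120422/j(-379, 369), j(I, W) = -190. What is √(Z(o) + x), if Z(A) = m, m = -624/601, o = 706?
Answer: √5713854245/3005 ≈ 25.155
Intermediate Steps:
m = -624/601 (m = -624*1/601 = -624/601 ≈ -1.0383)
Z(A) = -624/601
x = 3169/5 (x = -120422/(-190) = -120422*(-1/190) = 3169/5 ≈ 633.80)
√(Z(o) + x) = √(-624/601 + 3169/5) = √(1901449/3005) = √5713854245/3005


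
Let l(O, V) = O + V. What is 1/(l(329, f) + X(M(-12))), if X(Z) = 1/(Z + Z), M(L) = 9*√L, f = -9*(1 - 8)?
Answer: 1524096/597445633 + 36*I*√3/597445633 ≈ 0.002551 + 1.0437e-7*I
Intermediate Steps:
f = 63 (f = -9*(-7) = 63)
X(Z) = 1/(2*Z)
1/(l(329, f) + X(M(-12))) = 1/((329 + 63) + 1/(2*((9*√(-12))))) = 1/(392 + 1/(2*((9*(2*I*√3))))) = 1/(392 + 1/(2*((18*I*√3)))) = 1/(392 + (-I*√3/54)/2) = 1/(392 - I*√3/108)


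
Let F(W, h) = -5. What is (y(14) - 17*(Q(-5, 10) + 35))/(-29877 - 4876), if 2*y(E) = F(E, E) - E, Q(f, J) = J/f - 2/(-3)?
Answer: 3491/208518 ≈ 0.016742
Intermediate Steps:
Q(f, J) = ⅔ + J/f (Q(f, J) = J/f - 2*(-⅓) = J/f + ⅔ = ⅔ + J/f)
y(E) = -5/2 - E/2 (y(E) = (-5 - E)/2 = -5/2 - E/2)
(y(14) - 17*(Q(-5, 10) + 35))/(-29877 - 4876) = ((-5/2 - ½*14) - 17*((⅔ + 10/(-5)) + 35))/(-29877 - 4876) = ((-5/2 - 7) - 17*((⅔ + 10*(-⅕)) + 35))/(-34753) = (-19/2 - 17*((⅔ - 2) + 35))*(-1/34753) = (-19/2 - 17*(-4/3 + 35))*(-1/34753) = (-19/2 - 17*101/3)*(-1/34753) = (-19/2 - 1717/3)*(-1/34753) = -3491/6*(-1/34753) = 3491/208518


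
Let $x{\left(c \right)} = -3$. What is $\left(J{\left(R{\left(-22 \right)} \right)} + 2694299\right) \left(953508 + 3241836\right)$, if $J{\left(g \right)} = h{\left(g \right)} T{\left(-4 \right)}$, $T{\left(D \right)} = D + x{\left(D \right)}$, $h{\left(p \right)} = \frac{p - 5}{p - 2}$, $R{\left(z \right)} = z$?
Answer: $11303478105522$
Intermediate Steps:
$h{\left(p \right)} = \frac{-5 + p}{-2 + p}$
$T{\left(D \right)} = -3 + D$ ($T{\left(D \right)} = D - 3 = -3 + D$)
$J{\left(g \right)} = - \frac{7 \left(-5 + g\right)}{-2 + g}$ ($J{\left(g \right)} = \frac{-5 + g}{-2 + g} \left(-3 - 4\right) = \frac{-5 + g}{-2 + g} \left(-7\right) = - \frac{7 \left(-5 + g\right)}{-2 + g}$)
$\left(J{\left(R{\left(-22 \right)} \right)} + 2694299\right) \left(953508 + 3241836\right) = \left(\frac{7 \left(5 - -22\right)}{-2 - 22} + 2694299\right) \left(953508 + 3241836\right) = \left(\frac{7 \left(5 + 22\right)}{-24} + 2694299\right) 4195344 = \left(7 \left(- \frac{1}{24}\right) 27 + 2694299\right) 4195344 = \left(- \frac{63}{8} + 2694299\right) 4195344 = \frac{21554329}{8} \cdot 4195344 = 11303478105522$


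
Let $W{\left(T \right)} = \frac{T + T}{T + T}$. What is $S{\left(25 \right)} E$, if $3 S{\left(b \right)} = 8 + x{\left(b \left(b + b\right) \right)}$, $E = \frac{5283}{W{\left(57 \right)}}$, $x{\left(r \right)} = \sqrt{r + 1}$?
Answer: $14088 + 5283 \sqrt{139} \approx 76374.0$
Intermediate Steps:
$x{\left(r \right)} = \sqrt{1 + r}$
$W{\left(T \right)} = 1$ ($W{\left(T \right)} = \frac{2 T}{2 T} = 2 T \frac{1}{2 T} = 1$)
$E = 5283$ ($E = \frac{5283}{1} = 5283 \cdot 1 = 5283$)
$S{\left(b \right)} = \frac{8}{3} + \frac{\sqrt{1 + 2 b^{2}}}{3}$ ($S{\left(b \right)} = \frac{8 + \sqrt{1 + b \left(b + b\right)}}{3} = \frac{8 + \sqrt{1 + b 2 b}}{3} = \frac{8 + \sqrt{1 + 2 b^{2}}}{3} = \frac{8}{3} + \frac{\sqrt{1 + 2 b^{2}}}{3}$)
$S{\left(25 \right)} E = \left(\frac{8}{3} + \frac{\sqrt{1 + 2 \cdot 25^{2}}}{3}\right) 5283 = \left(\frac{8}{3} + \frac{\sqrt{1 + 2 \cdot 625}}{3}\right) 5283 = \left(\frac{8}{3} + \frac{\sqrt{1 + 1250}}{3}\right) 5283 = \left(\frac{8}{3} + \frac{\sqrt{1251}}{3}\right) 5283 = \left(\frac{8}{3} + \frac{3 \sqrt{139}}{3}\right) 5283 = \left(\frac{8}{3} + \sqrt{139}\right) 5283 = 14088 + 5283 \sqrt{139}$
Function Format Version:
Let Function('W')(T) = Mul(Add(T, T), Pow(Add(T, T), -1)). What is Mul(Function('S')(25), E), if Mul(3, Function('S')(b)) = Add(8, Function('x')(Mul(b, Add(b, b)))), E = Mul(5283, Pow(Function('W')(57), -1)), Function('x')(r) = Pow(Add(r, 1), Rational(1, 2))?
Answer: Add(14088, Mul(5283, Pow(139, Rational(1, 2)))) ≈ 76374.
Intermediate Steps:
Function('x')(r) = Pow(Add(1, r), Rational(1, 2))
Function('W')(T) = 1 (Function('W')(T) = Mul(Mul(2, T), Pow(Mul(2, T), -1)) = Mul(Mul(2, T), Mul(Rational(1, 2), Pow(T, -1))) = 1)
E = 5283 (E = Mul(5283, Pow(1, -1)) = Mul(5283, 1) = 5283)
Function('S')(b) = Add(Rational(8, 3), Mul(Rational(1, 3), Pow(Add(1, Mul(2, Pow(b, 2))), Rational(1, 2)))) (Function('S')(b) = Mul(Rational(1, 3), Add(8, Pow(Add(1, Mul(b, Add(b, b))), Rational(1, 2)))) = Mul(Rational(1, 3), Add(8, Pow(Add(1, Mul(b, Mul(2, b))), Rational(1, 2)))) = Mul(Rational(1, 3), Add(8, Pow(Add(1, Mul(2, Pow(b, 2))), Rational(1, 2)))) = Add(Rational(8, 3), Mul(Rational(1, 3), Pow(Add(1, Mul(2, Pow(b, 2))), Rational(1, 2)))))
Mul(Function('S')(25), E) = Mul(Add(Rational(8, 3), Mul(Rational(1, 3), Pow(Add(1, Mul(2, Pow(25, 2))), Rational(1, 2)))), 5283) = Mul(Add(Rational(8, 3), Mul(Rational(1, 3), Pow(Add(1, Mul(2, 625)), Rational(1, 2)))), 5283) = Mul(Add(Rational(8, 3), Mul(Rational(1, 3), Pow(Add(1, 1250), Rational(1, 2)))), 5283) = Mul(Add(Rational(8, 3), Mul(Rational(1, 3), Pow(1251, Rational(1, 2)))), 5283) = Mul(Add(Rational(8, 3), Mul(Rational(1, 3), Mul(3, Pow(139, Rational(1, 2))))), 5283) = Mul(Add(Rational(8, 3), Pow(139, Rational(1, 2))), 5283) = Add(14088, Mul(5283, Pow(139, Rational(1, 2))))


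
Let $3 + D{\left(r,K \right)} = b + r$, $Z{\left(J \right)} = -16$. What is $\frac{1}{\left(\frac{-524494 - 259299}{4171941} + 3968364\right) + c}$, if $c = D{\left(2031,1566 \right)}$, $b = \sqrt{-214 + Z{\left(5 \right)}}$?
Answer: $\frac{69105033604710750339}{274374059604942230842872871} - \frac{17405091707481 i \sqrt{230}}{274374059604942230842872871} \approx 2.5186 \cdot 10^{-7} - 9.6205 \cdot 10^{-13} i$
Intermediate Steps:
$b = i \sqrt{230}$ ($b = \sqrt{-214 - 16} = \sqrt{-230} = i \sqrt{230} \approx 15.166 i$)
$D{\left(r,K \right)} = -3 + r + i \sqrt{230}$ ($D{\left(r,K \right)} = -3 + \left(i \sqrt{230} + r\right) = -3 + \left(r + i \sqrt{230}\right) = -3 + r + i \sqrt{230}$)
$c = 2028 + i \sqrt{230}$ ($c = -3 + 2031 + i \sqrt{230} = 2028 + i \sqrt{230} \approx 2028.0 + 15.166 i$)
$\frac{1}{\left(\frac{-524494 - 259299}{4171941} + 3968364\right) + c} = \frac{1}{\left(\frac{-524494 - 259299}{4171941} + 3968364\right) + \left(2028 + i \sqrt{230}\right)} = \frac{1}{\left(\left(-783793\right) \frac{1}{4171941} + 3968364\right) + \left(2028 + i \sqrt{230}\right)} = \frac{1}{\left(- \frac{783793}{4171941} + 3968364\right) + \left(2028 + i \sqrt{230}\right)} = \frac{1}{\frac{16555779690731}{4171941} + \left(2028 + i \sqrt{230}\right)} = \frac{1}{\frac{16564240387079}{4171941} + i \sqrt{230}}$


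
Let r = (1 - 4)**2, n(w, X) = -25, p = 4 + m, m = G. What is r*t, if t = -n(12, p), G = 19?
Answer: 225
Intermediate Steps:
m = 19
p = 23 (p = 4 + 19 = 23)
r = 9 (r = (-3)**2 = 9)
t = 25 (t = -1*(-25) = 25)
r*t = 9*25 = 225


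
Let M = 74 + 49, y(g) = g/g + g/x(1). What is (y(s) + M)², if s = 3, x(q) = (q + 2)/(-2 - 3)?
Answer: 14161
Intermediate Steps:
x(q) = -⅖ - q/5 (x(q) = (2 + q)/(-5) = (2 + q)*(-⅕) = -⅖ - q/5)
y(g) = 1 - 5*g/3 (y(g) = g/g + g/(-⅖ - ⅕*1) = 1 + g/(-⅖ - ⅕) = 1 + g/(-⅗) = 1 + g*(-5/3) = 1 - 5*g/3)
M = 123
(y(s) + M)² = ((1 - 5/3*3) + 123)² = ((1 - 5) + 123)² = (-4 + 123)² = 119² = 14161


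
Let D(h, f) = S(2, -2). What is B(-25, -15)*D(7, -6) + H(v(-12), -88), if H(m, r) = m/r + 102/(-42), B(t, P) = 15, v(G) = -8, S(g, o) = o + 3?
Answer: 975/77 ≈ 12.662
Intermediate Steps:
S(g, o) = 3 + o
D(h, f) = 1 (D(h, f) = 3 - 2 = 1)
H(m, r) = -17/7 + m/r (H(m, r) = m/r + 102*(-1/42) = m/r - 17/7 = -17/7 + m/r)
B(-25, -15)*D(7, -6) + H(v(-12), -88) = 15*1 + (-17/7 - 8/(-88)) = 15 + (-17/7 - 8*(-1/88)) = 15 + (-17/7 + 1/11) = 15 - 180/77 = 975/77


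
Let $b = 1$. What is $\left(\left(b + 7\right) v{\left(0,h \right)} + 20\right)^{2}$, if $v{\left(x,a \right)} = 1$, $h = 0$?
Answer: $784$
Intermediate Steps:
$\left(\left(b + 7\right) v{\left(0,h \right)} + 20\right)^{2} = \left(\left(1 + 7\right) 1 + 20\right)^{2} = \left(8 \cdot 1 + 20\right)^{2} = \left(8 + 20\right)^{2} = 28^{2} = 784$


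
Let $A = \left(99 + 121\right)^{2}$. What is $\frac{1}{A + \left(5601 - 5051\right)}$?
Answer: $\frac{1}{48950} \approx 2.0429 \cdot 10^{-5}$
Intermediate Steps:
$A = 48400$ ($A = 220^{2} = 48400$)
$\frac{1}{A + \left(5601 - 5051\right)} = \frac{1}{48400 + \left(5601 - 5051\right)} = \frac{1}{48400 + 550} = \frac{1}{48950}$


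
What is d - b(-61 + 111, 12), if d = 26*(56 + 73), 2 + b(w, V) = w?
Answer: 3306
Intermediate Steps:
b(w, V) = -2 + w
d = 3354 (d = 26*129 = 3354)
d - b(-61 + 111, 12) = 3354 - (-2 + (-61 + 111)) = 3354 - (-2 + 50) = 3354 - 1*48 = 3354 - 48 = 3306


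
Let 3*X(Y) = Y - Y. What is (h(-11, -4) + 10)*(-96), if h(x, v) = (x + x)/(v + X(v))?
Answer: -1488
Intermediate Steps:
X(Y) = 0 (X(Y) = (Y - Y)/3 = (⅓)*0 = 0)
h(x, v) = 2*x/v (h(x, v) = (x + x)/(v + 0) = (2*x)/v = 2*x/v)
(h(-11, -4) + 10)*(-96) = (2*(-11)/(-4) + 10)*(-96) = (2*(-11)*(-¼) + 10)*(-96) = (11/2 + 10)*(-96) = (31/2)*(-96) = -1488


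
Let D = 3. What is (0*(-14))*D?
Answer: 0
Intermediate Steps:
(0*(-14))*D = (0*(-14))*3 = 0*3 = 0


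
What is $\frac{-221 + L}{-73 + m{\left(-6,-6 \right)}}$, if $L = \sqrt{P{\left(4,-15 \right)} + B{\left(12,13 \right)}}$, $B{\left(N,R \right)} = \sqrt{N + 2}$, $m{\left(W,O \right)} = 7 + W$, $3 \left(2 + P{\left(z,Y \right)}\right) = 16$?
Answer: $\frac{221}{72} - \frac{\sqrt{30 + 9 \sqrt{14}}}{216} \approx 3.0325$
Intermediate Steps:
$P{\left(z,Y \right)} = \frac{10}{3}$ ($P{\left(z,Y \right)} = -2 + \frac{1}{3} \cdot 16 = -2 + \frac{16}{3} = \frac{10}{3}$)
$B{\left(N,R \right)} = \sqrt{2 + N}$
$L = \sqrt{\frac{10}{3} + \sqrt{14}}$ ($L = \sqrt{\frac{10}{3} + \sqrt{2 + 12}} = \sqrt{\frac{10}{3} + \sqrt{14}} \approx 2.6599$)
$\frac{-221 + L}{-73 + m{\left(-6,-6 \right)}} = \frac{-221 + \frac{\sqrt{30 + 9 \sqrt{14}}}{3}}{-73 + \left(7 - 6\right)} = \frac{-221 + \frac{\sqrt{30 + 9 \sqrt{14}}}{3}}{-73 + 1} = \frac{-221 + \frac{\sqrt{30 + 9 \sqrt{14}}}{3}}{-72} = \left(-221 + \frac{\sqrt{30 + 9 \sqrt{14}}}{3}\right) \left(- \frac{1}{72}\right) = \frac{221}{72} - \frac{\sqrt{30 + 9 \sqrt{14}}}{216}$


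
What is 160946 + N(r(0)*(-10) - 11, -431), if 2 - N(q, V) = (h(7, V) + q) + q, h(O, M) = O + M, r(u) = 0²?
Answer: 161394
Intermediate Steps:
r(u) = 0
h(O, M) = M + O
N(q, V) = -5 - V - 2*q (N(q, V) = 2 - (((V + 7) + q) + q) = 2 - (((7 + V) + q) + q) = 2 - ((7 + V + q) + q) = 2 - (7 + V + 2*q) = 2 + (-7 - V - 2*q) = -5 - V - 2*q)
160946 + N(r(0)*(-10) - 11, -431) = 160946 + (-5 - 1*(-431) - 2*(0*(-10) - 11)) = 160946 + (-5 + 431 - 2*(0 - 11)) = 160946 + (-5 + 431 - 2*(-11)) = 160946 + (-5 + 431 + 22) = 160946 + 448 = 161394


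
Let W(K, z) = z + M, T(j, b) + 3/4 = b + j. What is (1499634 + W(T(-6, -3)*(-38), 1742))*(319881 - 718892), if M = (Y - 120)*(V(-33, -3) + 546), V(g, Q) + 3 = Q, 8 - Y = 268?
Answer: -517188481936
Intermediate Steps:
Y = -260 (Y = 8 - 1*268 = 8 - 268 = -260)
V(g, Q) = -3 + Q
M = -205200 (M = (-260 - 120)*((-3 - 3) + 546) = -380*(-6 + 546) = -380*540 = -205200)
T(j, b) = -¾ + b + j (T(j, b) = -¾ + (b + j) = -¾ + b + j)
W(K, z) = -205200 + z (W(K, z) = z - 205200 = -205200 + z)
(1499634 + W(T(-6, -3)*(-38), 1742))*(319881 - 718892) = (1499634 + (-205200 + 1742))*(319881 - 718892) = (1499634 - 203458)*(-399011) = 1296176*(-399011) = -517188481936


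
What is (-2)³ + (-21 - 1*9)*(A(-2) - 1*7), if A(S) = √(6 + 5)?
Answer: 202 - 30*√11 ≈ 102.50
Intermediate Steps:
A(S) = √11
(-2)³ + (-21 - 1*9)*(A(-2) - 1*7) = (-2)³ + (-21 - 1*9)*(√11 - 1*7) = -8 + (-21 - 9)*(√11 - 7) = -8 - 30*(-7 + √11) = -8 + (210 - 30*√11) = 202 - 30*√11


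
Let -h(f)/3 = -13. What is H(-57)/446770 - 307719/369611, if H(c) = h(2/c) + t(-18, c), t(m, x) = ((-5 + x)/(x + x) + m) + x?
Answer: -182257795087/218894722530 ≈ -0.83263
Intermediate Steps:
h(f) = 39 (h(f) = -3*(-13) = 39)
t(m, x) = m + x + (-5 + x)/(2*x) (t(m, x) = ((-5 + x)/((2*x)) + m) + x = ((-5 + x)*(1/(2*x)) + m) + x = ((-5 + x)/(2*x) + m) + x = (m + (-5 + x)/(2*x)) + x = m + x + (-5 + x)/(2*x))
H(c) = 43/2 + c - 5/(2*c) (H(c) = 39 + (1/2 - 18 + c - 5/(2*c)) = 39 + (-35/2 + c - 5/(2*c)) = 43/2 + c - 5/(2*c))
H(-57)/446770 - 307719/369611 = (43/2 - 57 - 5/2/(-57))/446770 - 307719/369611 = (43/2 - 57 - 5/2*(-1/57))*(1/446770) - 307719*1/369611 = (43/2 - 57 + 5/114)*(1/446770) - 307719/369611 = -2021/57*1/446770 - 307719/369611 = -47/592230 - 307719/369611 = -182257795087/218894722530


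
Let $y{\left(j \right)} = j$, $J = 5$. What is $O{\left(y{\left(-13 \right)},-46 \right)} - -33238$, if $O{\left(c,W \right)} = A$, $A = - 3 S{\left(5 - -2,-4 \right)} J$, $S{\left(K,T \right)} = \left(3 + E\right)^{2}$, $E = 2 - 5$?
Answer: $33238$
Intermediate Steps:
$E = -3$ ($E = 2 - 5 = -3$)
$S{\left(K,T \right)} = 0$ ($S{\left(K,T \right)} = \left(3 - 3\right)^{2} = 0^{2} = 0$)
$A = 0$ ($A = \left(-3\right) 0 \cdot 5 = 0 \cdot 5 = 0$)
$O{\left(c,W \right)} = 0$
$O{\left(y{\left(-13 \right)},-46 \right)} - -33238 = 0 - -33238 = 0 + 33238 = 33238$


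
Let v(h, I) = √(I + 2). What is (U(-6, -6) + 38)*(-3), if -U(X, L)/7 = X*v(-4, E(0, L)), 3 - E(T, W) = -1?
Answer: -114 - 126*√6 ≈ -422.64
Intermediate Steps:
E(T, W) = 4 (E(T, W) = 3 - 1*(-1) = 3 + 1 = 4)
v(h, I) = √(2 + I)
U(X, L) = -7*X*√6 (U(X, L) = -7*X*√(2 + 4) = -7*X*√6)
(U(-6, -6) + 38)*(-3) = (-7*(-6)*√6 + 38)*(-3) = (42*√6 + 38)*(-3) = (38 + 42*√6)*(-3) = -114 - 126*√6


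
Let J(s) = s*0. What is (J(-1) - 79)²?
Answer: 6241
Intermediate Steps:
J(s) = 0
(J(-1) - 79)² = (0 - 79)² = (-79)² = 6241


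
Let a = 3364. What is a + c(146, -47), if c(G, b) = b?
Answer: 3317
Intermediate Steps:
a + c(146, -47) = 3364 - 47 = 3317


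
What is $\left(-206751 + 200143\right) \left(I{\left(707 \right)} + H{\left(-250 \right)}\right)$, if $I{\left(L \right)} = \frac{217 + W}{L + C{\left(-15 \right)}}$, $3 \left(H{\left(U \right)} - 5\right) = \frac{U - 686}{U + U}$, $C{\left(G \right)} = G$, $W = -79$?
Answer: $- \frac{832155352}{21625} \approx -38481.0$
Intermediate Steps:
$H{\left(U \right)} = 5 + \frac{-686 + U}{6 U}$ ($H{\left(U \right)} = 5 + \frac{\left(U - 686\right) \frac{1}{U + U}}{3} = 5 + \frac{\left(-686 + U\right) \frac{1}{2 U}}{3} = 5 + \frac{\frac{1}{2} \frac{1}{U} \left(-686 + U\right)}{3} = 5 + \frac{-686 + U}{6 U}$)
$I{\left(L \right)} = \frac{138}{-15 + L}$ ($I{\left(L \right)} = \frac{217 - 79}{L - 15} = \frac{138}{-15 + L}$)
$\left(-206751 + 200143\right) \left(I{\left(707 \right)} + H{\left(-250 \right)}\right) = \left(-206751 + 200143\right) \left(\frac{138}{-15 + 707} + \frac{-686 + 31 \left(-250\right)}{6 \left(-250\right)}\right) = - 6608 \left(\frac{138}{692} + \frac{1}{6} \left(- \frac{1}{250}\right) \left(-686 - 7750\right)\right) = - 6608 \left(138 \cdot \frac{1}{692} + \frac{1}{6} \left(- \frac{1}{250}\right) \left(-8436\right)\right) = - 6608 \left(\frac{69}{346} + \frac{703}{125}\right) = \left(-6608\right) \frac{251863}{43250} = - \frac{832155352}{21625}$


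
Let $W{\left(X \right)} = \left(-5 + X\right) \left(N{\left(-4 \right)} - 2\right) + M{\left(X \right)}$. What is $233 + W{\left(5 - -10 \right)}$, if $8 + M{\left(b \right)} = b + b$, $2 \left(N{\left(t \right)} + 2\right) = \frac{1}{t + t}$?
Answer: $\frac{1715}{8} \approx 214.38$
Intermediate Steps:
$N{\left(t \right)} = -2 + \frac{1}{4 t}$ ($N{\left(t \right)} = -2 + \frac{1}{2 \left(t + t\right)} = -2 + \frac{1}{2 \cdot 2 t} = -2 + \frac{\frac{1}{2} \frac{1}{t}}{2} = -2 + \frac{1}{4 t}$)
$M{\left(b \right)} = -8 + 2 b$ ($M{\left(b \right)} = -8 + \left(b + b\right) = -8 + 2 b$)
$W{\left(X \right)} = \frac{197}{16} - \frac{33 X}{16}$ ($W{\left(X \right)} = \left(-5 + X\right) \left(\left(-2 + \frac{1}{4 \left(-4\right)}\right) - 2\right) + \left(-8 + 2 X\right) = \left(-5 + X\right) \left(\left(-2 + \frac{1}{4} \left(- \frac{1}{4}\right)\right) - 2\right) + \left(-8 + 2 X\right) = \left(-5 + X\right) \left(\left(-2 - \frac{1}{16}\right) - 2\right) + \left(-8 + 2 X\right) = \left(-5 + X\right) \left(- \frac{33}{16} - 2\right) + \left(-8 + 2 X\right) = \left(-5 + X\right) \left(- \frac{65}{16}\right) + \left(-8 + 2 X\right) = \left(\frac{325}{16} - \frac{65 X}{16}\right) + \left(-8 + 2 X\right) = \frac{197}{16} - \frac{33 X}{16}$)
$233 + W{\left(5 - -10 \right)} = 233 + \left(\frac{197}{16} - \frac{33 \left(5 - -10\right)}{16}\right) = 233 + \left(\frac{197}{16} - \frac{33 \left(5 + 10\right)}{16}\right) = 233 + \left(\frac{197}{16} - \frac{495}{16}\right) = 233 - \frac{149}{8} = \frac{1715}{8}$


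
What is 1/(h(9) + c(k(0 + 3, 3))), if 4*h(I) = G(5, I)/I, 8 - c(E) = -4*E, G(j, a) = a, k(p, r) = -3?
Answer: -4/15 ≈ -0.26667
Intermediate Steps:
c(E) = 8 + 4*E (c(E) = 8 - (-4)*E = 8 + 4*E)
h(I) = ¼ (h(I) = (I/I)/4 = (¼)*1 = ¼)
1/(h(9) + c(k(0 + 3, 3))) = 1/(¼ + (8 + 4*(-3))) = 1/(¼ + (8 - 12)) = 1/(¼ - 4) = 1/(-15/4) = -4/15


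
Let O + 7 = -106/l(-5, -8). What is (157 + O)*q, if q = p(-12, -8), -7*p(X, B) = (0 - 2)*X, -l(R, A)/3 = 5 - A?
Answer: -47648/91 ≈ -523.60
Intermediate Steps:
l(R, A) = -15 + 3*A (l(R, A) = -3*(5 - A) = -15 + 3*A)
p(X, B) = 2*X/7 (p(X, B) = -(0 - 2)*X/7 = -(-2)*X/7 = 2*X/7)
q = -24/7 (q = (2/7)*(-12) = -24/7 ≈ -3.4286)
O = -167/39 (O = -7 - 106/(-15 + 3*(-8)) = -7 - 106/(-15 - 24) = -7 - 106/(-39) = -7 - 106*(-1/39) = -7 + 106/39 = -167/39 ≈ -4.2821)
(157 + O)*q = (157 - 167/39)*(-24/7) = (5956/39)*(-24/7) = -47648/91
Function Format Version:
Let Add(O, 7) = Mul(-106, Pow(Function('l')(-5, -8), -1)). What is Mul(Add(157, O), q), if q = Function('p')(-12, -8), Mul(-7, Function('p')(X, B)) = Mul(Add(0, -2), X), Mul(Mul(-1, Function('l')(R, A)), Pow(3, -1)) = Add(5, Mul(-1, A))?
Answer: Rational(-47648, 91) ≈ -523.60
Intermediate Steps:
Function('l')(R, A) = Add(-15, Mul(3, A)) (Function('l')(R, A) = Mul(-3, Add(5, Mul(-1, A))) = Add(-15, Mul(3, A)))
Function('p')(X, B) = Mul(Rational(2, 7), X) (Function('p')(X, B) = Mul(Rational(-1, 7), Mul(Add(0, -2), X)) = Mul(Rational(-1, 7), Mul(-2, X)) = Mul(Rational(2, 7), X))
q = Rational(-24, 7) (q = Mul(Rational(2, 7), -12) = Rational(-24, 7) ≈ -3.4286)
O = Rational(-167, 39) (O = Add(-7, Mul(-106, Pow(Add(-15, Mul(3, -8)), -1))) = Add(-7, Mul(-106, Pow(Add(-15, -24), -1))) = Add(-7, Mul(-106, Pow(-39, -1))) = Add(-7, Mul(-106, Rational(-1, 39))) = Add(-7, Rational(106, 39)) = Rational(-167, 39) ≈ -4.2821)
Mul(Add(157, O), q) = Mul(Add(157, Rational(-167, 39)), Rational(-24, 7)) = Mul(Rational(5956, 39), Rational(-24, 7)) = Rational(-47648, 91)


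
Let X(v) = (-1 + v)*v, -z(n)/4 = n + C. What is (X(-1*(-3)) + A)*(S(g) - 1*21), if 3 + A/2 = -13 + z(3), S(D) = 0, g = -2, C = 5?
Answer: 1890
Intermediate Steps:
z(n) = -20 - 4*n (z(n) = -4*(n + 5) = -4*(5 + n) = -20 - 4*n)
A = -96 (A = -6 + 2*(-13 + (-20 - 4*3)) = -6 + 2*(-13 + (-20 - 12)) = -6 + 2*(-13 - 32) = -6 + 2*(-45) = -6 - 90 = -96)
X(v) = v*(-1 + v)
(X(-1*(-3)) + A)*(S(g) - 1*21) = ((-1*(-3))*(-1 - 1*(-3)) - 96)*(0 - 1*21) = (3*(-1 + 3) - 96)*(0 - 21) = (3*2 - 96)*(-21) = (6 - 96)*(-21) = -90*(-21) = 1890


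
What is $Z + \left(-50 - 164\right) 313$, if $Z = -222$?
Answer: $-67204$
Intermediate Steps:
$Z + \left(-50 - 164\right) 313 = -222 + \left(-50 - 164\right) 313 = -222 - 66982 = -67204$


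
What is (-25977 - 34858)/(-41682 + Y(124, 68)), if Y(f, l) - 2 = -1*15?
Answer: 12167/8339 ≈ 1.4590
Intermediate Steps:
Y(f, l) = -13 (Y(f, l) = 2 - 1*15 = 2 - 15 = -13)
(-25977 - 34858)/(-41682 + Y(124, 68)) = (-25977 - 34858)/(-41682 - 13) = -60835/(-41695) = -60835*(-1/41695) = 12167/8339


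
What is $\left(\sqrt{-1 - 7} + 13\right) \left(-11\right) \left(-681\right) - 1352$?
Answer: $96031 + 14982 i \sqrt{2} \approx 96031.0 + 21188.0 i$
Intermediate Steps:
$\left(\sqrt{-1 - 7} + 13\right) \left(-11\right) \left(-681\right) - 1352 = \left(\sqrt{-8} + 13\right) \left(-11\right) \left(-681\right) - 1352 = \left(2 i \sqrt{2} + 13\right) \left(-11\right) \left(-681\right) - 1352 = \left(13 + 2 i \sqrt{2}\right) \left(-11\right) \left(-681\right) - 1352 = \left(-143 - 22 i \sqrt{2}\right) \left(-681\right) - 1352 = \left(97383 + 14982 i \sqrt{2}\right) - 1352 = 96031 + 14982 i \sqrt{2}$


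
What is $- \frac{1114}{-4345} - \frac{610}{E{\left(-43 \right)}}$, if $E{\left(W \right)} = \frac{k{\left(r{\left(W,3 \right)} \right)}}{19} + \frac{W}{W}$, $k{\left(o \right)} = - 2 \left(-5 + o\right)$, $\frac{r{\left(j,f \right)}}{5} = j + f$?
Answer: $- \frac{4534604}{169455} \approx -26.76$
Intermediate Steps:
$r{\left(j,f \right)} = 5 f + 5 j$ ($r{\left(j,f \right)} = 5 \left(j + f\right) = 5 \left(f + j\right) = 5 f + 5 j$)
$k{\left(o \right)} = 10 - 2 o$
$E{\left(W \right)} = - \frac{1}{19} - \frac{10 W}{19}$ ($E{\left(W \right)} = \frac{10 - 2 \left(5 \cdot 3 + 5 W\right)}{19} + \frac{W}{W} = \left(10 - 2 \left(15 + 5 W\right)\right) \frac{1}{19} + 1 = \left(10 - \left(30 + 10 W\right)\right) \frac{1}{19} + 1 = \left(-20 - 10 W\right) \frac{1}{19} + 1 = \left(- \frac{20}{19} - \frac{10 W}{19}\right) + 1 = - \frac{1}{19} - \frac{10 W}{19}$)
$- \frac{1114}{-4345} - \frac{610}{E{\left(-43 \right)}} = - \frac{1114}{-4345} - \frac{610}{- \frac{1}{19} - - \frac{430}{19}} = \left(-1114\right) \left(- \frac{1}{4345}\right) - \frac{610}{- \frac{1}{19} + \frac{430}{19}} = \frac{1114}{4345} - \frac{610}{\frac{429}{19}} = \frac{1114}{4345} - \frac{11590}{429} = - \frac{4534604}{169455}$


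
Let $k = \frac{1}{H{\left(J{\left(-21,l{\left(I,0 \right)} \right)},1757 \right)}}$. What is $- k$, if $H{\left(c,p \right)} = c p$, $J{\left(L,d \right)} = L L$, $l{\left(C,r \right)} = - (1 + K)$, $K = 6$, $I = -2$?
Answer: $- \frac{1}{774837} \approx -1.2906 \cdot 10^{-6}$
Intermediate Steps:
$l{\left(C,r \right)} = -7$ ($l{\left(C,r \right)} = - (1 + 6) = \left(-1\right) 7 = -7$)
$J{\left(L,d \right)} = L^{2}$
$k = \frac{1}{774837}$ ($k = \frac{1}{\left(-21\right)^{2} \cdot 1757} = \frac{1}{441 \cdot 1757} = \frac{1}{774837} \approx 1.2906 \cdot 10^{-6}$)
$- k = \left(-1\right) \frac{1}{774837} = - \frac{1}{774837}$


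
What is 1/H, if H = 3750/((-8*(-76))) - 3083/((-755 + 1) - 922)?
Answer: 127376/1019933 ≈ 0.12489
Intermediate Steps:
H = 1019933/127376 (H = 3750/608 - 3083/(-754 - 922) = 3750*(1/608) - 3083/(-1676) = 1875/304 - 3083*(-1/1676) = 1875/304 + 3083/1676 = 1019933/127376 ≈ 8.0073)
1/H = 1/(1019933/127376) = 127376/1019933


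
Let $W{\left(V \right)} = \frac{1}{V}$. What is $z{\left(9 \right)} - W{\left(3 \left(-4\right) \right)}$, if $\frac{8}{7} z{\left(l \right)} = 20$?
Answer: $\frac{211}{12} \approx 17.583$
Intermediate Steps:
$z{\left(l \right)} = \frac{35}{2}$ ($z{\left(l \right)} = \frac{7}{8} \cdot 20 = \frac{35}{2}$)
$z{\left(9 \right)} - W{\left(3 \left(-4\right) \right)} = \frac{35}{2} - \frac{1}{3 \left(-4\right)} = \frac{35}{2} - \frac{1}{-12} = \frac{35}{2} - - \frac{1}{12} = \frac{35}{2} + \frac{1}{12} = \frac{211}{12}$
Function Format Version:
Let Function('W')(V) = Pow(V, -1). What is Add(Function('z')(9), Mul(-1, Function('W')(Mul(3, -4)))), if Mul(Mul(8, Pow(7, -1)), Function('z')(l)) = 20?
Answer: Rational(211, 12) ≈ 17.583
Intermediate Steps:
Function('z')(l) = Rational(35, 2) (Function('z')(l) = Mul(Rational(7, 8), 20) = Rational(35, 2))
Add(Function('z')(9), Mul(-1, Function('W')(Mul(3, -4)))) = Add(Rational(35, 2), Mul(-1, Pow(Mul(3, -4), -1))) = Add(Rational(35, 2), Mul(-1, Pow(-12, -1))) = Add(Rational(35, 2), Mul(-1, Rational(-1, 12))) = Add(Rational(35, 2), Rational(1, 12)) = Rational(211, 12)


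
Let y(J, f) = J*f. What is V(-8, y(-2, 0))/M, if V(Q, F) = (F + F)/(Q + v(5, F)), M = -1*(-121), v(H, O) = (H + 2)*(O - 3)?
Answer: 0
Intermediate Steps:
v(H, O) = (-3 + O)*(2 + H) (v(H, O) = (2 + H)*(-3 + O) = (-3 + O)*(2 + H))
M = 121
V(Q, F) = 2*F/(-21 + Q + 7*F) (V(Q, F) = (F + F)/(Q + (-6 - 3*5 + 2*F + 5*F)) = (2*F)/(Q + (-6 - 15 + 2*F + 5*F)) = (2*F)/(Q + (-21 + 7*F)) = (2*F)/(-21 + Q + 7*F) = 2*F/(-21 + Q + 7*F))
V(-8, y(-2, 0))/M = (2*(-2*0)/(-21 - 8 + 7*(-2*0)))/121 = (2*0/(-21 - 8 + 7*0))*(1/121) = (2*0/(-21 - 8 + 0))*(1/121) = (2*0/(-29))*(1/121) = (2*0*(-1/29))*(1/121) = 0*(1/121) = 0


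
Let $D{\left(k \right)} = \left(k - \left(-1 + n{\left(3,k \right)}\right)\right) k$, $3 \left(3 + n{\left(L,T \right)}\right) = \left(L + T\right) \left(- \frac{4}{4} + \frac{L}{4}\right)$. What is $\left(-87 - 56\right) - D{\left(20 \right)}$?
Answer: $- \frac{1984}{3} \approx -661.33$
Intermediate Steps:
$n{\left(L,T \right)} = -3 + \frac{\left(-1 + \frac{L}{4}\right) \left(L + T\right)}{3}$ ($n{\left(L,T \right)} = -3 + \frac{\left(L + T\right) \left(- \frac{4}{4} + \frac{L}{4}\right)}{3} = -3 + \frac{\left(L + T\right) \left(\left(-4\right) \frac{1}{4} + L \frac{1}{4}\right)}{3} = -3 + \frac{\left(L + T\right) \left(-1 + \frac{L}{4}\right)}{3} = -3 + \frac{\left(-1 + \frac{L}{4}\right) \left(L + T\right)}{3}$)
$D{\left(k \right)} = k \left(\frac{17}{4} + \frac{13 k}{12}\right)$ ($D{\left(k \right)} = \left(k - \left(-4 - 1 + \frac{3}{4} - \frac{k}{3} + \frac{1}{12} \cdot 3 k\right)\right) k = \left(k - \left(-5 + \frac{3}{4} - \frac{k}{12}\right)\right) k = \left(k - \left(- \frac{17}{4} - \frac{k}{12}\right)\right) k = \left(k + \left(1 + \left(\frac{13}{4} + \frac{k}{12}\right)\right)\right) k = \left(k + \left(\frac{17}{4} + \frac{k}{12}\right)\right) k = \left(\frac{17}{4} + \frac{13 k}{12}\right) k = k \left(\frac{17}{4} + \frac{13 k}{12}\right)$)
$\left(-87 - 56\right) - D{\left(20 \right)} = \left(-87 - 56\right) - \frac{1}{12} \cdot 20 \left(51 + 13 \cdot 20\right) = -143 - \frac{1}{12} \cdot 20 \left(51 + 260\right) = -143 - \frac{1}{12} \cdot 20 \cdot 311 = -143 - \frac{1555}{3} = - \frac{1984}{3}$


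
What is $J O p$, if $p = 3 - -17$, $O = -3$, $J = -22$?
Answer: $1320$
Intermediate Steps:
$p = 20$ ($p = 3 + 17 = 20$)
$J O p = \left(-22\right) \left(-3\right) 20 = 66 \cdot 20 = 1320$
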